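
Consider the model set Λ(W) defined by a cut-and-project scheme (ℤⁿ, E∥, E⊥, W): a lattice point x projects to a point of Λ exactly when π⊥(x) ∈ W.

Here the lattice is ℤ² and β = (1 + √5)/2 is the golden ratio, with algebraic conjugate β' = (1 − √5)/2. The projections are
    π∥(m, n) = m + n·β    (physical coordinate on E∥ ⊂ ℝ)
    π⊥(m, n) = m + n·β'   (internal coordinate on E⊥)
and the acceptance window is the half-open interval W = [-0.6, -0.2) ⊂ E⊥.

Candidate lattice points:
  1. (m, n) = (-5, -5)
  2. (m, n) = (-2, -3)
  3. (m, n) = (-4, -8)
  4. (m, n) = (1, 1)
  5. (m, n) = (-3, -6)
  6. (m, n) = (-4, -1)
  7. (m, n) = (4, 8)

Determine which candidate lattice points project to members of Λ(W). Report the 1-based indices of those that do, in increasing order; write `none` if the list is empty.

Compute β' = (1−√5)/2 = -0.61803, so π⊥(m,n) = m -0.61803·n.
[1] lift (-5,-5): star map gives -1.90983; window check -0.6 ≤ -1.90983 < -0.2 is false → out
[2] lift (-2,-3): star map gives -0.14590; window check -0.6 ≤ -0.14590 < -0.2 is false → out
[3] lift (-4,-8): star map gives 0.94427; window check -0.6 ≤ 0.94427 < -0.2 is false → out
[4] lift (1,1): star map gives 0.38197; window check -0.6 ≤ 0.38197 < -0.2 is false → out
[5] lift (-3,-6): star map gives 0.70820; window check -0.6 ≤ 0.70820 < -0.2 is false → out
[6] lift (-4,-1): star map gives -3.38197; window check -0.6 ≤ -3.38197 < -0.2 is false → out
[7] lift (4,8): star map gives -0.94427; window check -0.6 ≤ -0.94427 < -0.2 is false → out

none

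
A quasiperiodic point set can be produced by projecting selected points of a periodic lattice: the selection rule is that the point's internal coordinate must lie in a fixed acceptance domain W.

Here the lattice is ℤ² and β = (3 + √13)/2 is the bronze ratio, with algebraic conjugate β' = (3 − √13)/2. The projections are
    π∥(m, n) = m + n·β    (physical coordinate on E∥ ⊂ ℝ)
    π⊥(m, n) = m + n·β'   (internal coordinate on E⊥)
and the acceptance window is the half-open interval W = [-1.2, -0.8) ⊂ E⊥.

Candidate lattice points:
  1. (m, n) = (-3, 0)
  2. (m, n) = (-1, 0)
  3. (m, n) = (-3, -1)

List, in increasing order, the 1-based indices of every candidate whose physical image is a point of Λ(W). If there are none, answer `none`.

2

β' = (3−√13)/2 ≈ -0.3028.
candidate 1: (m,n)=(-3,0) → π∥ = -3+0·β ≈ -3.0000, π⊥ = -3+0·β' ≈ -3.0000 ∉ [-1.2, -0.8) ⇒ out
candidate 2: (m,n)=(-1,0) → π∥ = -1+0·β ≈ -1.0000, π⊥ = -1+0·β' ≈ -1.0000 ∈ [-1.2, -0.8) ⇒ IN Λ
candidate 3: (m,n)=(-3,-1) → π∥ = -3-1·β ≈ -6.3028, π⊥ = -3-1·β' ≈ -2.6972 ∉ [-1.2, -0.8) ⇒ out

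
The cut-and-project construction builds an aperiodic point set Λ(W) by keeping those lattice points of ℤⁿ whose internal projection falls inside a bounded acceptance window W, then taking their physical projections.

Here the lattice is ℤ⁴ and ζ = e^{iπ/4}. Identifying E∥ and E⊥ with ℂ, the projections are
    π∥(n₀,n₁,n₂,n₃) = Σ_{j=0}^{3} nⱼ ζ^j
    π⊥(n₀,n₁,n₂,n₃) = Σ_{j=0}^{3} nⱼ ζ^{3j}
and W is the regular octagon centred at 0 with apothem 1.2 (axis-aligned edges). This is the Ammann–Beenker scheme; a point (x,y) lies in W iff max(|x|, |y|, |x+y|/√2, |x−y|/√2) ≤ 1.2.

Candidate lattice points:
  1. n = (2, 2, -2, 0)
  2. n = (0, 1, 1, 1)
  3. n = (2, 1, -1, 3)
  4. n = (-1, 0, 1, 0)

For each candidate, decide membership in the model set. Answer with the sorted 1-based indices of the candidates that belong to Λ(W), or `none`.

2

π⊥(n) = n₀ + n₁ζ³ + n₂ζ⁶ + n₃ζ⁹ where ζ = e^{iπ/4}.
#1 (2, 2, -2, 0): internal (0.58579, 3.41421); octagon support 3.41421 vs apothem 1.2 → ∉ W
#2 (0, 1, 1, 1): internal (0.00000, 0.41421); octagon support 0.41421 vs apothem 1.2 → ∈ W
#3 (2, 1, -1, 3): internal (3.41421, 3.82843); octagon support 5.12132 vs apothem 1.2 → ∉ W
#4 (-1, 0, 1, 0): internal (-1.00000, -1.00000); octagon support 1.41421 vs apothem 1.2 → ∉ W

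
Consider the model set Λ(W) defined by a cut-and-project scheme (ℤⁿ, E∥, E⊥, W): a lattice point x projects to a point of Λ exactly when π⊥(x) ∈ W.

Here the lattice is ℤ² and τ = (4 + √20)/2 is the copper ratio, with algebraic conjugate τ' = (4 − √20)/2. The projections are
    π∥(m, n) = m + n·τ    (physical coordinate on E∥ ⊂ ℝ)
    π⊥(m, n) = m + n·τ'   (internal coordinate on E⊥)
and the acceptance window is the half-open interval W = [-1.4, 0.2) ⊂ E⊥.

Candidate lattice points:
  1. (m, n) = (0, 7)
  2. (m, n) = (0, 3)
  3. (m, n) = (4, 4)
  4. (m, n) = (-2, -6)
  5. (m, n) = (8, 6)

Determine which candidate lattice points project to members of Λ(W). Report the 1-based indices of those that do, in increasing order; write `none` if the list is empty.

Compute τ' = (4−√20)/2 = -0.23607, so π⊥(m,n) = m -0.23607·n.
[1] lift (0,7): star map gives -1.65248; window check -1.4 ≤ -1.65248 < 0.2 is false → out
[2] lift (0,3): star map gives -0.70820; window check -1.4 ≤ -0.70820 < 0.2 is true → IN Λ
[3] lift (4,4): star map gives 3.05573; window check -1.4 ≤ 3.05573 < 0.2 is false → out
[4] lift (-2,-6): star map gives -0.58359; window check -1.4 ≤ -0.58359 < 0.2 is true → IN Λ
[5] lift (8,6): star map gives 6.58359; window check -1.4 ≤ 6.58359 < 0.2 is false → out

2, 4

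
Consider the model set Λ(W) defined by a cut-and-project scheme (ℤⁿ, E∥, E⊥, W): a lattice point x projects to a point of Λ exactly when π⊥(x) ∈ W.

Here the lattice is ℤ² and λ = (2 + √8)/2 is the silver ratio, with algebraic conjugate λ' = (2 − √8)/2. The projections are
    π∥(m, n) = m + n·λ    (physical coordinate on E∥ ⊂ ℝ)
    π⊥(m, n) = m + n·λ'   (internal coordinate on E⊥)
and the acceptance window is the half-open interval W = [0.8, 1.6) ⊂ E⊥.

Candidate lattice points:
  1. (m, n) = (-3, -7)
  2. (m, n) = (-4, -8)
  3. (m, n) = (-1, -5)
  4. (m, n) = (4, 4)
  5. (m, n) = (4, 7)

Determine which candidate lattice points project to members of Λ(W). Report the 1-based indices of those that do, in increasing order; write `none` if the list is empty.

λ' = (2−√8)/2 ≈ -0.4142.
[1] lift (-3,-7): star map gives -0.1005; window check 0.8 ≤ -0.1005 < 1.6 is false → out
[2] lift (-4,-8): star map gives -0.6863; window check 0.8 ≤ -0.6863 < 1.6 is false → out
[3] lift (-1,-5): star map gives 1.0711; window check 0.8 ≤ 1.0711 < 1.6 is true → IN Λ
[4] lift (4,4): star map gives 2.3431; window check 0.8 ≤ 2.3431 < 1.6 is false → out
[5] lift (4,7): star map gives 1.1005; window check 0.8 ≤ 1.1005 < 1.6 is true → IN Λ

3, 5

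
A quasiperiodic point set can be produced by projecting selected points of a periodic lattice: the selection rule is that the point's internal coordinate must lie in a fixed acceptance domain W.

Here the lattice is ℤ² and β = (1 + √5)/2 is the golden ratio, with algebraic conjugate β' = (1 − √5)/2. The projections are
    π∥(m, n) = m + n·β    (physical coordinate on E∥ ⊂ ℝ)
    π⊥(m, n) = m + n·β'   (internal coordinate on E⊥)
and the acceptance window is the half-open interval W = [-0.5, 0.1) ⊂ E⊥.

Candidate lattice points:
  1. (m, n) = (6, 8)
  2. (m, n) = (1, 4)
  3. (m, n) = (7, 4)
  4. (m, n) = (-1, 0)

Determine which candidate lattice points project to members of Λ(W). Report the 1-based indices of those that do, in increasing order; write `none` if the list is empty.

β' = (1−√5)/2 ≈ -0.618034.
#1 (6,8): internal coord 6 + (8)·β' = +1.055728; +1.055728 ∉ [-0.5, 0.1) → out
#2 (1,4): internal coord 1 + (4)·β' = -1.472136; -1.472136 ∉ [-0.5, 0.1) → out
#3 (7,4): internal coord 7 + (4)·β' = +4.527864; +4.527864 ∉ [-0.5, 0.1) → out
#4 (-1,0): internal coord -1 + (0)·β' = -1.000000; -1.000000 ∉ [-0.5, 0.1) → out

none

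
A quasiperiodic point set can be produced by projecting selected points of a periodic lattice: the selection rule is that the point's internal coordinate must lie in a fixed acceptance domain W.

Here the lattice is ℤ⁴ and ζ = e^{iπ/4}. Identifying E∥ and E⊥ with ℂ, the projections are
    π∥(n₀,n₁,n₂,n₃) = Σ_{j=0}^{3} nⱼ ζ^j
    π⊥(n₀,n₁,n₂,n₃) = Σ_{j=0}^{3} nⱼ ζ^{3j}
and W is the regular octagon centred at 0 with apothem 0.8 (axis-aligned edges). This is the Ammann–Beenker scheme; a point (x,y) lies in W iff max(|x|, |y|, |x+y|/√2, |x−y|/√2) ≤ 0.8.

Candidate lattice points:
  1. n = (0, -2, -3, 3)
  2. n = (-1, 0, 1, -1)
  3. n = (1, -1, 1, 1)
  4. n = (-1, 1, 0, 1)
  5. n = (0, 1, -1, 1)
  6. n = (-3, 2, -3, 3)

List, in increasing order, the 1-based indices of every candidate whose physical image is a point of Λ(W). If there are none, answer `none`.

With ζ = e^{iπ/4} the internal vectors are ζ^0,ζ^3,ζ^6,ζ^9.
candidate 1: n = (0, -2, -3, 3) → π⊥ ≈ (+3.5355, +3.7071); max(|x|,|y|,|x±y|/√2) = 5.1213 > 0.8 ⇒ ∉ W
candidate 2: n = (-1, 0, 1, -1) → π⊥ ≈ (-1.7071, -1.7071); max(|x|,|y|,|x±y|/√2) = 2.4142 > 0.8 ⇒ ∉ W
candidate 3: n = (1, -1, 1, 1) → π⊥ ≈ (+2.4142, -1.0000); max(|x|,|y|,|x±y|/√2) = 2.4142 > 0.8 ⇒ ∉ W
candidate 4: n = (-1, 1, 0, 1) → π⊥ ≈ (-1.0000, +1.4142); max(|x|,|y|,|x±y|/√2) = 1.7071 > 0.8 ⇒ ∉ W
candidate 5: n = (0, 1, -1, 1) → π⊥ ≈ (+0.0000, +2.4142); max(|x|,|y|,|x±y|/√2) = 2.4142 > 0.8 ⇒ ∉ W
candidate 6: n = (-3, 2, -3, 3) → π⊥ ≈ (-2.2929, +6.5355); max(|x|,|y|,|x±y|/√2) = 6.5355 > 0.8 ⇒ ∉ W

none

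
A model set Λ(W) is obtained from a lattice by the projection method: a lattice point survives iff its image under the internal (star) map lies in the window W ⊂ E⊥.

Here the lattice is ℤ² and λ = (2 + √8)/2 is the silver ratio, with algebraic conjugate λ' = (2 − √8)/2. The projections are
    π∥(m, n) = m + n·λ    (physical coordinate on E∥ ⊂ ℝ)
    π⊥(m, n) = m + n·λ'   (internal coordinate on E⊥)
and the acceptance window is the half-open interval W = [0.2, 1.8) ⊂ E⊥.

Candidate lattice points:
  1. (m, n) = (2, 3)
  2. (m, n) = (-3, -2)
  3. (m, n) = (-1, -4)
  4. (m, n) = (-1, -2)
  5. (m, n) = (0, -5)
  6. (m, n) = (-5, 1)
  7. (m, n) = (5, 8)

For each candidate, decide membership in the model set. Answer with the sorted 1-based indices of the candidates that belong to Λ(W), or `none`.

Compute λ' = (2−√8)/2 = -0.4142, so π⊥(m,n) = m -0.4142·n.
[1] lift (2,3): star map gives 0.7574; window check 0.2 ≤ 0.7574 < 1.8 is true → IN Λ
[2] lift (-3,-2): star map gives -2.1716; window check 0.2 ≤ -2.1716 < 1.8 is false → out
[3] lift (-1,-4): star map gives 0.6569; window check 0.2 ≤ 0.6569 < 1.8 is true → IN Λ
[4] lift (-1,-2): star map gives -0.1716; window check 0.2 ≤ -0.1716 < 1.8 is false → out
[5] lift (0,-5): star map gives 2.0711; window check 0.2 ≤ 2.0711 < 1.8 is false → out
[6] lift (-5,1): star map gives -5.4142; window check 0.2 ≤ -5.4142 < 1.8 is false → out
[7] lift (5,8): star map gives 1.6863; window check 0.2 ≤ 1.6863 < 1.8 is true → IN Λ

1, 3, 7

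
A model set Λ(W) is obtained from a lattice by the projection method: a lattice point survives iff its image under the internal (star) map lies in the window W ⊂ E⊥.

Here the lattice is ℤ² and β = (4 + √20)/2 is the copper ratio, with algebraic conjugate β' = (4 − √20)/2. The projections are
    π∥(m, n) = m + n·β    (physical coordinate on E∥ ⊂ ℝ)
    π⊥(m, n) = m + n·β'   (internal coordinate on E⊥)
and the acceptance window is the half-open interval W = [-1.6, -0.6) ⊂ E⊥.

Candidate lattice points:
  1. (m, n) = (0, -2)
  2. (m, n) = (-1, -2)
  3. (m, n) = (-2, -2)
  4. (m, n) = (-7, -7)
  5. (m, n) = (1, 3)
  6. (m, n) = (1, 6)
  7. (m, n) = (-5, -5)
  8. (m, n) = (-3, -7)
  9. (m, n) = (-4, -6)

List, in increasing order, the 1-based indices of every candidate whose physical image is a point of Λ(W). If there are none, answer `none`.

β' = (4−√20)/2 ≈ -0.23607.
candidate 1: (m,n)=(0,-2) → π∥ = 0-2·β ≈ -8.47214, π⊥ = 0-2·β' ≈ 0.47214 ∉ [-1.6, -0.6) ⇒ out
candidate 2: (m,n)=(-1,-2) → π∥ = -1-2·β ≈ -9.47214, π⊥ = -1-2·β' ≈ -0.52786 ∉ [-1.6, -0.6) ⇒ out
candidate 3: (m,n)=(-2,-2) → π∥ = -2-2·β ≈ -10.47214, π⊥ = -2-2·β' ≈ -1.52786 ∈ [-1.6, -0.6) ⇒ IN Λ
candidate 4: (m,n)=(-7,-7) → π∥ = -7-7·β ≈ -36.65248, π⊥ = -7-7·β' ≈ -5.34752 ∉ [-1.6, -0.6) ⇒ out
candidate 5: (m,n)=(1,3) → π∥ = 1+3·β ≈ 13.70820, π⊥ = 1+3·β' ≈ 0.29180 ∉ [-1.6, -0.6) ⇒ out
candidate 6: (m,n)=(1,6) → π∥ = 1+6·β ≈ 26.41641, π⊥ = 1+6·β' ≈ -0.41641 ∉ [-1.6, -0.6) ⇒ out
candidate 7: (m,n)=(-5,-5) → π∥ = -5-5·β ≈ -26.18034, π⊥ = -5-5·β' ≈ -3.81966 ∉ [-1.6, -0.6) ⇒ out
candidate 8: (m,n)=(-3,-7) → π∥ = -3-7·β ≈ -32.65248, π⊥ = -3-7·β' ≈ -1.34752 ∈ [-1.6, -0.6) ⇒ IN Λ
candidate 9: (m,n)=(-4,-6) → π∥ = -4-6·β ≈ -29.41641, π⊥ = -4-6·β' ≈ -2.58359 ∉ [-1.6, -0.6) ⇒ out

3, 8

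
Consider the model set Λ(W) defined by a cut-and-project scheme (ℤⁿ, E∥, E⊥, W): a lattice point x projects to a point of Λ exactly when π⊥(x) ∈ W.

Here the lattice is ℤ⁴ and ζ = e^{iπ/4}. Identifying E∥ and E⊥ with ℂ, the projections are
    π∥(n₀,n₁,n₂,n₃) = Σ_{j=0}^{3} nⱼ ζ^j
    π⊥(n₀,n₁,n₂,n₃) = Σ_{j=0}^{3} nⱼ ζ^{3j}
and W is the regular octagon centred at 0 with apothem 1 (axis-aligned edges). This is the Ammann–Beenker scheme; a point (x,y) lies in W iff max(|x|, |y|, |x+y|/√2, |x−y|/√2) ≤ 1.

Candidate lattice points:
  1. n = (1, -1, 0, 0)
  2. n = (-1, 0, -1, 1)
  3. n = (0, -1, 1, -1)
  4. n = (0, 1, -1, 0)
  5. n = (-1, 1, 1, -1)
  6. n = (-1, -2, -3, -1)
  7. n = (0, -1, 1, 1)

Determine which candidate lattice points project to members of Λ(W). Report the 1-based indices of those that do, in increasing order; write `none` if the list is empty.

6

Internal map: ζ^{3j} for j=0..3 gives (1,0), (−√2/2,√2/2), (0,−1), (√2/2,√2/2).
candidate 1: n = (1, -1, 0, 0) → π⊥ ≈ (+1.707107, -0.707107); max(|x|,|y|,|x±y|/√2) = 1.707107 > 1 ⇒ ∉ W
candidate 2: n = (-1, 0, -1, 1) → π⊥ ≈ (-0.292893, +1.707107); max(|x|,|y|,|x±y|/√2) = 1.707107 > 1 ⇒ ∉ W
candidate 3: n = (0, -1, 1, -1) → π⊥ ≈ (+0.000000, -2.414214); max(|x|,|y|,|x±y|/√2) = 2.414214 > 1 ⇒ ∉ W
candidate 4: n = (0, 1, -1, 0) → π⊥ ≈ (-0.707107, +1.707107); max(|x|,|y|,|x±y|/√2) = 1.707107 > 1 ⇒ ∉ W
candidate 5: n = (-1, 1, 1, -1) → π⊥ ≈ (-2.414214, -1.000000); max(|x|,|y|,|x±y|/√2) = 2.414214 > 1 ⇒ ∉ W
candidate 6: n = (-1, -2, -3, -1) → π⊥ ≈ (-0.292893, +0.878680); max(|x|,|y|,|x±y|/√2) = 0.878680 ≤ 1 ⇒ ∈ W
candidate 7: n = (0, -1, 1, 1) → π⊥ ≈ (+1.414214, -1.000000); max(|x|,|y|,|x±y|/√2) = 1.707107 > 1 ⇒ ∉ W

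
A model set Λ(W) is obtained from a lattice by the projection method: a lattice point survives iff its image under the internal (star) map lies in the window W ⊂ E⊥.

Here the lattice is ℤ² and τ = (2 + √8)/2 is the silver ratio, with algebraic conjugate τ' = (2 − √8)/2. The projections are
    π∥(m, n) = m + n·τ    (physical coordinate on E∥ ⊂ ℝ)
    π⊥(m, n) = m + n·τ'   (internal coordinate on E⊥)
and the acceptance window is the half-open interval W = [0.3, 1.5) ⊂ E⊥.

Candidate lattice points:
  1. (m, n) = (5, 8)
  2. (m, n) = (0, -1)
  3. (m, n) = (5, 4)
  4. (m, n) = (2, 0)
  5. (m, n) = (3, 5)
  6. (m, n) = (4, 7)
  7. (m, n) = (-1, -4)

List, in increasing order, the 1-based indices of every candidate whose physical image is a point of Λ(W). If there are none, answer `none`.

τ' = (2−√8)/2 ≈ -0.414214.
candidate 1: (m,n)=(5,8) → π∥ = 5+8·τ ≈ 24.313708, π⊥ = 5+8·τ' ≈ 1.686292 ∉ [0.3, 1.5) ⇒ out
candidate 2: (m,n)=(0,-1) → π∥ = 0-1·τ ≈ -2.414214, π⊥ = 0-1·τ' ≈ 0.414214 ∈ [0.3, 1.5) ⇒ IN Λ
candidate 3: (m,n)=(5,4) → π∥ = 5+4·τ ≈ 14.656854, π⊥ = 5+4·τ' ≈ 3.343146 ∉ [0.3, 1.5) ⇒ out
candidate 4: (m,n)=(2,0) → π∥ = 2+0·τ ≈ 2.000000, π⊥ = 2+0·τ' ≈ 2.000000 ∉ [0.3, 1.5) ⇒ out
candidate 5: (m,n)=(3,5) → π∥ = 3+5·τ ≈ 15.071068, π⊥ = 3+5·τ' ≈ 0.928932 ∈ [0.3, 1.5) ⇒ IN Λ
candidate 6: (m,n)=(4,7) → π∥ = 4+7·τ ≈ 20.899495, π⊥ = 4+7·τ' ≈ 1.100505 ∈ [0.3, 1.5) ⇒ IN Λ
candidate 7: (m,n)=(-1,-4) → π∥ = -1-4·τ ≈ -10.656854, π⊥ = -1-4·τ' ≈ 0.656854 ∈ [0.3, 1.5) ⇒ IN Λ

2, 5, 6, 7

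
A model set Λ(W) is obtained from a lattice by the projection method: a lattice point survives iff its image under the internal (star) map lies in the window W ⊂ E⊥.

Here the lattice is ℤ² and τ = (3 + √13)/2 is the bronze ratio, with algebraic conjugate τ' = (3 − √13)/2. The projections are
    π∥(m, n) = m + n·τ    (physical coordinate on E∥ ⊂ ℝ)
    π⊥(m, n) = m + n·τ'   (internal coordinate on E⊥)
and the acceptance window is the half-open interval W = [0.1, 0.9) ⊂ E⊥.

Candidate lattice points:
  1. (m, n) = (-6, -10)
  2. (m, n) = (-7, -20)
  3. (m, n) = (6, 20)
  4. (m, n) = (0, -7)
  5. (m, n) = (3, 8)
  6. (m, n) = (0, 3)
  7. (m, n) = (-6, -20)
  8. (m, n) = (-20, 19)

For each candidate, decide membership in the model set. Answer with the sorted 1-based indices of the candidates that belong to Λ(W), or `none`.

Numerically τ ≈ 3.3028 and τ' = −1/τ ≈ -0.3028.
[1] lift (-6,-10): star map gives -2.9722; window check 0.1 ≤ -2.9722 < 0.9 is false → out
[2] lift (-7,-20): star map gives -0.9445; window check 0.1 ≤ -0.9445 < 0.9 is false → out
[3] lift (6,20): star map gives -0.0555; window check 0.1 ≤ -0.0555 < 0.9 is false → out
[4] lift (0,-7): star map gives 2.1194; window check 0.1 ≤ 2.1194 < 0.9 is false → out
[5] lift (3,8): star map gives 0.5778; window check 0.1 ≤ 0.5778 < 0.9 is true → IN Λ
[6] lift (0,3): star map gives -0.9083; window check 0.1 ≤ -0.9083 < 0.9 is false → out
[7] lift (-6,-20): star map gives 0.0555; window check 0.1 ≤ 0.0555 < 0.9 is false → out
[8] lift (-20,19): star map gives -25.7527; window check 0.1 ≤ -25.7527 < 0.9 is false → out

5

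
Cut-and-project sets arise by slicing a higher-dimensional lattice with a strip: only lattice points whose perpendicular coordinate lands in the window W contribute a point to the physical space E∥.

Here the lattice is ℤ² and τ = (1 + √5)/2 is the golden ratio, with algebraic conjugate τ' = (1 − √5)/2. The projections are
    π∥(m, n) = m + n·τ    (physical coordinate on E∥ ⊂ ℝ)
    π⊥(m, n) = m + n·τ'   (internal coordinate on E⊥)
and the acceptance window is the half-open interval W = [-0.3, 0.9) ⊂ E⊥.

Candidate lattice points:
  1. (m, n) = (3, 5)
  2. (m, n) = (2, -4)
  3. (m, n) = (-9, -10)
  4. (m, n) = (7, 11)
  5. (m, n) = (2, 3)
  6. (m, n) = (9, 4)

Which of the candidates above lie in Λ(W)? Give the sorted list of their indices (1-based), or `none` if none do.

Numerically τ ≈ 1.61803 and τ' = −1/τ ≈ -0.61803.
[1] lift (3,5): star map gives -0.09017; window check -0.3 ≤ -0.09017 < 0.9 is true → IN Λ
[2] lift (2,-4): star map gives 4.47214; window check -0.3 ≤ 4.47214 < 0.9 is false → out
[3] lift (-9,-10): star map gives -2.81966; window check -0.3 ≤ -2.81966 < 0.9 is false → out
[4] lift (7,11): star map gives 0.20163; window check -0.3 ≤ 0.20163 < 0.9 is true → IN Λ
[5] lift (2,3): star map gives 0.14590; window check -0.3 ≤ 0.14590 < 0.9 is true → IN Λ
[6] lift (9,4): star map gives 6.52786; window check -0.3 ≤ 6.52786 < 0.9 is false → out

1, 4, 5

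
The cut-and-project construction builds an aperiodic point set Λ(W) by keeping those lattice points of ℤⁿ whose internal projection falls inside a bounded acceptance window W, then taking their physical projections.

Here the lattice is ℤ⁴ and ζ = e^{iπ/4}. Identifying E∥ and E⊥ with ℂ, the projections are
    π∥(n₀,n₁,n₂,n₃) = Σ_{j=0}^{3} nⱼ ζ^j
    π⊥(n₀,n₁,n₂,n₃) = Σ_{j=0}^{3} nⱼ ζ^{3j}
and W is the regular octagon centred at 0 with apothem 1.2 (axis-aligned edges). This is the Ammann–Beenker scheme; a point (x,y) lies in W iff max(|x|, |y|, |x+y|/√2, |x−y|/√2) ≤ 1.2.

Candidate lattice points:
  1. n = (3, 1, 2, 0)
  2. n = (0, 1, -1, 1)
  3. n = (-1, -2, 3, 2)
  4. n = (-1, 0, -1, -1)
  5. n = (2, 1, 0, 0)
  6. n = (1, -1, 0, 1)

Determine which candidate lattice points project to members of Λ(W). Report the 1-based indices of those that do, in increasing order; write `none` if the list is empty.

π⊥(n) = n₀ + n₁ζ³ + n₂ζ⁶ + n₃ζ⁹ where ζ = e^{iπ/4}.
candidate 1: n = (3, 1, 2, 0) → π⊥ ≈ (+2.292893, -1.292893); max(|x|,|y|,|x±y|/√2) = 2.535534 > 1.2 ⇒ ∉ W
candidate 2: n = (0, 1, -1, 1) → π⊥ ≈ (+0.000000, +2.414214); max(|x|,|y|,|x±y|/√2) = 2.414214 > 1.2 ⇒ ∉ W
candidate 3: n = (-1, -2, 3, 2) → π⊥ ≈ (+1.828427, -3.000000); max(|x|,|y|,|x±y|/√2) = 3.414214 > 1.2 ⇒ ∉ W
candidate 4: n = (-1, 0, -1, -1) → π⊥ ≈ (-1.707107, +0.292893); max(|x|,|y|,|x±y|/√2) = 1.707107 > 1.2 ⇒ ∉ W
candidate 5: n = (2, 1, 0, 0) → π⊥ ≈ (+1.292893, +0.707107); max(|x|,|y|,|x±y|/√2) = 1.414214 > 1.2 ⇒ ∉ W
candidate 6: n = (1, -1, 0, 1) → π⊥ ≈ (+2.414214, +0.000000); max(|x|,|y|,|x±y|/√2) = 2.414214 > 1.2 ⇒ ∉ W

none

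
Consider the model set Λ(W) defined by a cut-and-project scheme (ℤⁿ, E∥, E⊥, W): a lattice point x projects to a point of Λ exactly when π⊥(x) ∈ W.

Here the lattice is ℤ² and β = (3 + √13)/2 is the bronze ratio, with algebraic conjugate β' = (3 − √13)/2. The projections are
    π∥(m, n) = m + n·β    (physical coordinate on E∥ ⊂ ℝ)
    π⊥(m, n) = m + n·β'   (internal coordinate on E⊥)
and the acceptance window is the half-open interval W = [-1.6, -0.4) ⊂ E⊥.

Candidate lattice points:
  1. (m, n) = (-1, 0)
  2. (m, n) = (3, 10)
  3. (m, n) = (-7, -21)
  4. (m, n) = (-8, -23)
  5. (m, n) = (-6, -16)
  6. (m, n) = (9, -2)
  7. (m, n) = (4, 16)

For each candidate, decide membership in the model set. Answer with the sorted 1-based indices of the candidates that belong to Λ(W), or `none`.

1, 3, 4, 5, 7

Compute β' = (3−√13)/2 = -0.3028, so π⊥(m,n) = m -0.3028·n.
candidate 1: (m,n)=(-1,0) → π∥ = -1+0·β ≈ -1.0000, π⊥ = -1+0·β' ≈ -1.0000 ∈ [-1.6, -0.4) ⇒ IN Λ
candidate 2: (m,n)=(3,10) → π∥ = 3+10·β ≈ 36.0278, π⊥ = 3+10·β' ≈ -0.0278 ∉ [-1.6, -0.4) ⇒ out
candidate 3: (m,n)=(-7,-21) → π∥ = -7-21·β ≈ -76.3583, π⊥ = -7-21·β' ≈ -0.6417 ∈ [-1.6, -0.4) ⇒ IN Λ
candidate 4: (m,n)=(-8,-23) → π∥ = -8-23·β ≈ -83.9638, π⊥ = -8-23·β' ≈ -1.0362 ∈ [-1.6, -0.4) ⇒ IN Λ
candidate 5: (m,n)=(-6,-16) → π∥ = -6-16·β ≈ -58.8444, π⊥ = -6-16·β' ≈ -1.1556 ∈ [-1.6, -0.4) ⇒ IN Λ
candidate 6: (m,n)=(9,-2) → π∥ = 9-2·β ≈ 2.3944, π⊥ = 9-2·β' ≈ 9.6056 ∉ [-1.6, -0.4) ⇒ out
candidate 7: (m,n)=(4,16) → π∥ = 4+16·β ≈ 56.8444, π⊥ = 4+16·β' ≈ -0.8444 ∈ [-1.6, -0.4) ⇒ IN Λ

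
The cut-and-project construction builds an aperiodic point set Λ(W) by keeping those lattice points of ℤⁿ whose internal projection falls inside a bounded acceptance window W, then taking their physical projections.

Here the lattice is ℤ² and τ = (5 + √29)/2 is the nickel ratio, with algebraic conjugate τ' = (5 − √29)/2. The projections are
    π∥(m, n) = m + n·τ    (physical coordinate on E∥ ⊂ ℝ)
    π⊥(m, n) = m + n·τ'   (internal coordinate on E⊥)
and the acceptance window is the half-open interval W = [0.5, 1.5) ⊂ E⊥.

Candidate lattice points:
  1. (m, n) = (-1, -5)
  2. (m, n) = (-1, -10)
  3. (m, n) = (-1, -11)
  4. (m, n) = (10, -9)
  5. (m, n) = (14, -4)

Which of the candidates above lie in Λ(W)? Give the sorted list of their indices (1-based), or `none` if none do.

2, 3

Compute τ' = (5−√29)/2 = -0.1926, so π⊥(m,n) = m -0.1926·n.
[1] lift (-1,-5): star map gives -0.0371; window check 0.5 ≤ -0.0371 < 1.5 is false → out
[2] lift (-1,-10): star map gives 0.9258; window check 0.5 ≤ 0.9258 < 1.5 is true → IN Λ
[3] lift (-1,-11): star map gives 1.1184; window check 0.5 ≤ 1.1184 < 1.5 is true → IN Λ
[4] lift (10,-9): star map gives 11.7332; window check 0.5 ≤ 11.7332 < 1.5 is false → out
[5] lift (14,-4): star map gives 14.7703; window check 0.5 ≤ 14.7703 < 1.5 is false → out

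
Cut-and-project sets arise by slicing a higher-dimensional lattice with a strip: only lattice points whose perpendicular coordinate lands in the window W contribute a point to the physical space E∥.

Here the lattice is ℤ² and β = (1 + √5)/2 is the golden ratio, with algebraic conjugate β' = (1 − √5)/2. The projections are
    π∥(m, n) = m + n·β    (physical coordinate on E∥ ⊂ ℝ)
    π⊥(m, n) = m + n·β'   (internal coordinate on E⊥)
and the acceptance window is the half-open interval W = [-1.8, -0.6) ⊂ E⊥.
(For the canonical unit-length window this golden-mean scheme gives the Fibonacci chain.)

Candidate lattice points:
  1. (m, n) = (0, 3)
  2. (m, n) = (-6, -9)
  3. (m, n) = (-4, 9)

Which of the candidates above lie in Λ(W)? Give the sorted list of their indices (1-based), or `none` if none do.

Numerically β ≈ 1.618034 and β' = −1/β ≈ -0.618034.
#1 (0,3): internal coord 0 + (3)·β' = -1.854102; -1.854102 ∉ [-1.8, -0.6) → out
#2 (-6,-9): internal coord -6 + (-9)·β' = -0.437694; -0.437694 ∉ [-1.8, -0.6) → out
#3 (-4,9): internal coord -4 + (9)·β' = -9.562306; -9.562306 ∉ [-1.8, -0.6) → out

none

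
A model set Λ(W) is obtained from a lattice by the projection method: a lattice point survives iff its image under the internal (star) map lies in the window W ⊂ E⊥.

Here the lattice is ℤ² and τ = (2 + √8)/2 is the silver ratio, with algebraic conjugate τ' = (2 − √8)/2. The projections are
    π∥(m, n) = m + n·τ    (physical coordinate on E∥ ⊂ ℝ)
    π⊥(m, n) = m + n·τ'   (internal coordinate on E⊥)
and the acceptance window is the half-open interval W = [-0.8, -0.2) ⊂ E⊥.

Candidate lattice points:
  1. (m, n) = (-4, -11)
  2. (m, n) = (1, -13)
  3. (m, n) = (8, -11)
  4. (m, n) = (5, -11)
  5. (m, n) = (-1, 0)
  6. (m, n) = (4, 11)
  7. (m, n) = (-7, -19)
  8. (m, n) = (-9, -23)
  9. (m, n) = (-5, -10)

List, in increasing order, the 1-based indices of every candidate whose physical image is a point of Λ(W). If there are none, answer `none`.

6

τ' = (2−√8)/2 ≈ -0.4142.
candidate 1: (m,n)=(-4,-11) → π∥ = -4-11·τ ≈ -30.5563, π⊥ = -4-11·τ' ≈ 0.5563 ∉ [-0.8, -0.2) ⇒ out
candidate 2: (m,n)=(1,-13) → π∥ = 1-13·τ ≈ -30.3848, π⊥ = 1-13·τ' ≈ 6.3848 ∉ [-0.8, -0.2) ⇒ out
candidate 3: (m,n)=(8,-11) → π∥ = 8-11·τ ≈ -18.5563, π⊥ = 8-11·τ' ≈ 12.5563 ∉ [-0.8, -0.2) ⇒ out
candidate 4: (m,n)=(5,-11) → π∥ = 5-11·τ ≈ -21.5563, π⊥ = 5-11·τ' ≈ 9.5563 ∉ [-0.8, -0.2) ⇒ out
candidate 5: (m,n)=(-1,0) → π∥ = -1+0·τ ≈ -1.0000, π⊥ = -1+0·τ' ≈ -1.0000 ∉ [-0.8, -0.2) ⇒ out
candidate 6: (m,n)=(4,11) → π∥ = 4+11·τ ≈ 30.5563, π⊥ = 4+11·τ' ≈ -0.5563 ∈ [-0.8, -0.2) ⇒ IN Λ
candidate 7: (m,n)=(-7,-19) → π∥ = -7-19·τ ≈ -52.8701, π⊥ = -7-19·τ' ≈ 0.8701 ∉ [-0.8, -0.2) ⇒ out
candidate 8: (m,n)=(-9,-23) → π∥ = -9-23·τ ≈ -64.5269, π⊥ = -9-23·τ' ≈ 0.5269 ∉ [-0.8, -0.2) ⇒ out
candidate 9: (m,n)=(-5,-10) → π∥ = -5-10·τ ≈ -29.1421, π⊥ = -5-10·τ' ≈ -0.8579 ∉ [-0.8, -0.2) ⇒ out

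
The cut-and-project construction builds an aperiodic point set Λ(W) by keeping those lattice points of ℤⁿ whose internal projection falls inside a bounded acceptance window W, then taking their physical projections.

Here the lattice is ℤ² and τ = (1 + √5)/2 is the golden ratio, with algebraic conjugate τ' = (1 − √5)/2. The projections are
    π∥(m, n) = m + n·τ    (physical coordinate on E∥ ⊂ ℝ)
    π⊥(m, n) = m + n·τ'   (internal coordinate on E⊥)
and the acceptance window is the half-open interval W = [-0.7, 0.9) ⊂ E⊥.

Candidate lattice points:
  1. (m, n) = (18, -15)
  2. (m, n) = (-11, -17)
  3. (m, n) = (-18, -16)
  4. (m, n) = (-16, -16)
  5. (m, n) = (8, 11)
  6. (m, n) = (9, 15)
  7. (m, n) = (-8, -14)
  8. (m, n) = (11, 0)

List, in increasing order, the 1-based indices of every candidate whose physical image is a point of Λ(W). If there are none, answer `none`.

Compute τ' = (1−√5)/2 = -0.6180, so π⊥(m,n) = m -0.6180·n.
#1 (18,-15): internal coord 18 + (-15)·τ' = +27.2705; +27.2705 ∉ [-0.7, 0.9) → out
#2 (-11,-17): internal coord -11 + (-17)·τ' = -0.4934; -0.4934 ∈ [-0.7, 0.9) → IN Λ
#3 (-18,-16): internal coord -18 + (-16)·τ' = -8.1115; -8.1115 ∉ [-0.7, 0.9) → out
#4 (-16,-16): internal coord -16 + (-16)·τ' = -6.1115; -6.1115 ∉ [-0.7, 0.9) → out
#5 (8,11): internal coord 8 + (11)·τ' = +1.2016; +1.2016 ∉ [-0.7, 0.9) → out
#6 (9,15): internal coord 9 + (15)·τ' = -0.2705; -0.2705 ∈ [-0.7, 0.9) → IN Λ
#7 (-8,-14): internal coord -8 + (-14)·τ' = +0.6525; +0.6525 ∈ [-0.7, 0.9) → IN Λ
#8 (11,0): internal coord 11 + (0)·τ' = +11.0000; +11.0000 ∉ [-0.7, 0.9) → out

2, 6, 7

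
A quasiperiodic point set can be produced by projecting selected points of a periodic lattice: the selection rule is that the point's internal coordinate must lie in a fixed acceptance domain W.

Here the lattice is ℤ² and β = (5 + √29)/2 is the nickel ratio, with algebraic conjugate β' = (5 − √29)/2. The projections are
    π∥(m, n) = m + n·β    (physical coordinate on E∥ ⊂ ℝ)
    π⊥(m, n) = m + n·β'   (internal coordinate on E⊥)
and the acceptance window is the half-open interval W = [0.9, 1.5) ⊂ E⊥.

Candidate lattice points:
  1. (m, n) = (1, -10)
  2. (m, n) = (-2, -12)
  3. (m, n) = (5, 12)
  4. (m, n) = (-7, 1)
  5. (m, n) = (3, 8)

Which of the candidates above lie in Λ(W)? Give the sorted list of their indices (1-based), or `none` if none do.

β' = (5−√29)/2 ≈ -0.192582.
[1] lift (1,-10): star map gives 2.925824; window check 0.9 ≤ 2.925824 < 1.5 is false → out
[2] lift (-2,-12): star map gives 0.310989; window check 0.9 ≤ 0.310989 < 1.5 is false → out
[3] lift (5,12): star map gives 2.689011; window check 0.9 ≤ 2.689011 < 1.5 is false → out
[4] lift (-7,1): star map gives -7.192582; window check 0.9 ≤ -7.192582 < 1.5 is false → out
[5] lift (3,8): star map gives 1.459341; window check 0.9 ≤ 1.459341 < 1.5 is true → IN Λ

5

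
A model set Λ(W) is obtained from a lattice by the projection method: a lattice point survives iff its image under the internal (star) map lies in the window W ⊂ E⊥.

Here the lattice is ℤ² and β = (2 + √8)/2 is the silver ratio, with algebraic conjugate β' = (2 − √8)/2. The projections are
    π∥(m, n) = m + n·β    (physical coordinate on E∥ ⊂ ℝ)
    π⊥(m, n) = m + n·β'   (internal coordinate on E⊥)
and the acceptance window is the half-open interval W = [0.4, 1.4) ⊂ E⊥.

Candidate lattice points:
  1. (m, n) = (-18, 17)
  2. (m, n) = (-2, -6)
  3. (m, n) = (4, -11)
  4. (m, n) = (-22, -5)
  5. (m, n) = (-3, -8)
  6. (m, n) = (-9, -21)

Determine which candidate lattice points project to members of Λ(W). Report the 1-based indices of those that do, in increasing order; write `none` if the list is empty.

2

β' = (2−√8)/2 ≈ -0.414214.
#1 (-18,17): internal coord -18 + (17)·β' = -25.041631; -25.041631 ∉ [0.4, 1.4) → out
#2 (-2,-6): internal coord -2 + (-6)·β' = +0.485281; +0.485281 ∈ [0.4, 1.4) → IN Λ
#3 (4,-11): internal coord 4 + (-11)·β' = +8.556349; +8.556349 ∉ [0.4, 1.4) → out
#4 (-22,-5): internal coord -22 + (-5)·β' = -19.928932; -19.928932 ∉ [0.4, 1.4) → out
#5 (-3,-8): internal coord -3 + (-8)·β' = +0.313708; +0.313708 ∉ [0.4, 1.4) → out
#6 (-9,-21): internal coord -9 + (-21)·β' = -0.301515; -0.301515 ∉ [0.4, 1.4) → out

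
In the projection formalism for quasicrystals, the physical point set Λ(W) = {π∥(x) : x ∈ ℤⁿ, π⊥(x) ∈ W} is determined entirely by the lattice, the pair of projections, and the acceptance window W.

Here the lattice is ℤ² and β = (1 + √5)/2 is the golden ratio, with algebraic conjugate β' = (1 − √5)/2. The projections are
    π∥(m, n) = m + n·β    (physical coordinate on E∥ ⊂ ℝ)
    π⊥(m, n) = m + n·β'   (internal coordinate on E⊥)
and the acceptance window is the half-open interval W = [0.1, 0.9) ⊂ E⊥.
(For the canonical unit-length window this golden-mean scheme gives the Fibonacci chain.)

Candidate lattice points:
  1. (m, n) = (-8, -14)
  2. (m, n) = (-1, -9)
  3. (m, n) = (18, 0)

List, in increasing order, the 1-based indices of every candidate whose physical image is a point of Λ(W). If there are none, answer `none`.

β' = (1−√5)/2 ≈ -0.6180.
#1 (-8,-14): internal coord -8 + (-14)·β' = +0.6525; +0.6525 ∈ [0.1, 0.9) → IN Λ
#2 (-1,-9): internal coord -1 + (-9)·β' = +4.5623; +4.5623 ∉ [0.1, 0.9) → out
#3 (18,0): internal coord 18 + (0)·β' = +18.0000; +18.0000 ∉ [0.1, 0.9) → out

1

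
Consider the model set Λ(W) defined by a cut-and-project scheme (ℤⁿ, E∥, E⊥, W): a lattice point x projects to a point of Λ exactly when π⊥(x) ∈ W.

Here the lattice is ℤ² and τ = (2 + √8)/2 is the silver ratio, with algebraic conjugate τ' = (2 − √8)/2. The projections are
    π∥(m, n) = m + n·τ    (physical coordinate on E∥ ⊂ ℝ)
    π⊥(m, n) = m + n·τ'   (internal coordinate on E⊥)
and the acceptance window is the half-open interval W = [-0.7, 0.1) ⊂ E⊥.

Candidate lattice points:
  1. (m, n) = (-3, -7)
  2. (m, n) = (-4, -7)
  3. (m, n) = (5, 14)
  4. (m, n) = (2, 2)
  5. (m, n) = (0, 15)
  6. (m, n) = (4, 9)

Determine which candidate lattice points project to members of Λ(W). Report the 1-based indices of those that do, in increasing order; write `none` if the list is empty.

Compute τ' = (2−√8)/2 = -0.414214, so π⊥(m,n) = m -0.414214·n.
[1] lift (-3,-7): star map gives -0.100505; window check -0.7 ≤ -0.100505 < 0.1 is true → IN Λ
[2] lift (-4,-7): star map gives -1.100505; window check -0.7 ≤ -1.100505 < 0.1 is false → out
[3] lift (5,14): star map gives -0.798990; window check -0.7 ≤ -0.798990 < 0.1 is false → out
[4] lift (2,2): star map gives 1.171573; window check -0.7 ≤ 1.171573 < 0.1 is false → out
[5] lift (0,15): star map gives -6.213203; window check -0.7 ≤ -6.213203 < 0.1 is false → out
[6] lift (4,9): star map gives 0.272078; window check -0.7 ≤ 0.272078 < 0.1 is false → out

1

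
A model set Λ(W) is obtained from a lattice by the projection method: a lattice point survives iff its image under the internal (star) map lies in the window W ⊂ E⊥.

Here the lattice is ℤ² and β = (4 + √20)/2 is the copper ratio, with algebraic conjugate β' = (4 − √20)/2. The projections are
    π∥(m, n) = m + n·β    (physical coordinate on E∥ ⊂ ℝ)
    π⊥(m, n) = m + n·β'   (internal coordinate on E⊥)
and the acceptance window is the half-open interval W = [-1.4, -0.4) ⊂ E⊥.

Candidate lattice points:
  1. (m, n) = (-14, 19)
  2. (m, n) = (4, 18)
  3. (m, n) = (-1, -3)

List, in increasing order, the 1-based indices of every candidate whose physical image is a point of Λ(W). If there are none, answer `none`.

none

Compute β' = (4−√20)/2 = -0.236068, so π⊥(m,n) = m -0.236068·n.
[1] lift (-14,19): star map gives -18.485292; window check -1.4 ≤ -18.485292 < -0.4 is false → out
[2] lift (4,18): star map gives -0.249224; window check -1.4 ≤ -0.249224 < -0.4 is false → out
[3] lift (-1,-3): star map gives -0.291796; window check -1.4 ≤ -0.291796 < -0.4 is false → out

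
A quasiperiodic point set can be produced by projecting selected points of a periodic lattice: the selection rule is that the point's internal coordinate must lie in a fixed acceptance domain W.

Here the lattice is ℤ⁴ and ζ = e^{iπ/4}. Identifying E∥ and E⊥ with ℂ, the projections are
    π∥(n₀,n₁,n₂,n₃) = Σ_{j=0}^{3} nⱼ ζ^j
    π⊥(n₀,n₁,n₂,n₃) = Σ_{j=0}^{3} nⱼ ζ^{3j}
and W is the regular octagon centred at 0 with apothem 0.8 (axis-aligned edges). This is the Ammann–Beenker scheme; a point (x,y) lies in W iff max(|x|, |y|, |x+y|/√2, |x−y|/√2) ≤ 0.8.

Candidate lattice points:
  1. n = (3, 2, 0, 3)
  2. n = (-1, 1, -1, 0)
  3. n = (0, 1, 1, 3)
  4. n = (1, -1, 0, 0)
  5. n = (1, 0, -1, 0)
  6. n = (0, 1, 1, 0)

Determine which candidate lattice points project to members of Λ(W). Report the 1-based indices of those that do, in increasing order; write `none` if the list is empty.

6

π⊥(n) = n₀ + n₁ζ³ + n₂ζ⁶ + n₃ζ⁹ where ζ = e^{iπ/4}.
candidate 1: n = (3, 2, 0, 3) → π⊥ ≈ (+3.70711, +3.53553); max(|x|,|y|,|x±y|/√2) = 5.12132 > 0.8 ⇒ ∉ W
candidate 2: n = (-1, 1, -1, 0) → π⊥ ≈ (-1.70711, +1.70711); max(|x|,|y|,|x±y|/√2) = 2.41421 > 0.8 ⇒ ∉ W
candidate 3: n = (0, 1, 1, 3) → π⊥ ≈ (+1.41421, +1.82843); max(|x|,|y|,|x±y|/√2) = 2.29289 > 0.8 ⇒ ∉ W
candidate 4: n = (1, -1, 0, 0) → π⊥ ≈ (+1.70711, -0.70711); max(|x|,|y|,|x±y|/√2) = 1.70711 > 0.8 ⇒ ∉ W
candidate 5: n = (1, 0, -1, 0) → π⊥ ≈ (+1.00000, +1.00000); max(|x|,|y|,|x±y|/√2) = 1.41421 > 0.8 ⇒ ∉ W
candidate 6: n = (0, 1, 1, 0) → π⊥ ≈ (-0.70711, -0.29289); max(|x|,|y|,|x±y|/√2) = 0.70711 ≤ 0.8 ⇒ ∈ W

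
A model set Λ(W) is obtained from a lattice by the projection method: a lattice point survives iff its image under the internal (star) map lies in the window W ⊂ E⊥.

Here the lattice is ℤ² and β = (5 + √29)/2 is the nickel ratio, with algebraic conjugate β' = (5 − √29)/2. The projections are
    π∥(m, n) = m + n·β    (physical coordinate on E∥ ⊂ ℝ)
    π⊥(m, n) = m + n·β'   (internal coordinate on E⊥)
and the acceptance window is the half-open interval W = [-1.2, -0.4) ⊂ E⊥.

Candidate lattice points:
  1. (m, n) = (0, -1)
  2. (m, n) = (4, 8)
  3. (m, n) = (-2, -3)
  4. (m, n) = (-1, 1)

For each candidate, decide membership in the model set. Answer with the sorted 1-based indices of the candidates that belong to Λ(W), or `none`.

β' = (5−√29)/2 ≈ -0.1926.
candidate 1: (m,n)=(0,-1) → π∥ = 0-1·β ≈ -5.1926, π⊥ = 0-1·β' ≈ 0.1926 ∉ [-1.2, -0.4) ⇒ out
candidate 2: (m,n)=(4,8) → π∥ = 4+8·β ≈ 45.5407, π⊥ = 4+8·β' ≈ 2.4593 ∉ [-1.2, -0.4) ⇒ out
candidate 3: (m,n)=(-2,-3) → π∥ = -2-3·β ≈ -17.5777, π⊥ = -2-3·β' ≈ -1.4223 ∉ [-1.2, -0.4) ⇒ out
candidate 4: (m,n)=(-1,1) → π∥ = -1+1·β ≈ 4.1926, π⊥ = -1+1·β' ≈ -1.1926 ∈ [-1.2, -0.4) ⇒ IN Λ

4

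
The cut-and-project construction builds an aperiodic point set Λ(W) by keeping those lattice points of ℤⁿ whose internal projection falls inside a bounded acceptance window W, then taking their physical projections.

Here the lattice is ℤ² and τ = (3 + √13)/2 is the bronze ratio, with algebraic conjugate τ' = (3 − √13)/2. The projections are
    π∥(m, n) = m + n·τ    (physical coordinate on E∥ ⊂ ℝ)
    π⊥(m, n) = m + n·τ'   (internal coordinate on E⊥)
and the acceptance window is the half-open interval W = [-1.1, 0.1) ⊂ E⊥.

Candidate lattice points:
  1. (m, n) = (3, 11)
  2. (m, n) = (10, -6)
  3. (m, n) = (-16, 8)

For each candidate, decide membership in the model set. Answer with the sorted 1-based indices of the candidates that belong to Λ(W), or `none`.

1

Compute τ' = (3−√13)/2 = -0.30278, so π⊥(m,n) = m -0.30278·n.
candidate 1: (m,n)=(3,11) → π∥ = 3+11·τ ≈ 39.33053, π⊥ = 3+11·τ' ≈ -0.33053 ∈ [-1.1, 0.1) ⇒ IN Λ
candidate 2: (m,n)=(10,-6) → π∥ = 10-6·τ ≈ -9.81665, π⊥ = 10-6·τ' ≈ 11.81665 ∉ [-1.1, 0.1) ⇒ out
candidate 3: (m,n)=(-16,8) → π∥ = -16+8·τ ≈ 10.42221, π⊥ = -16+8·τ' ≈ -18.42221 ∉ [-1.1, 0.1) ⇒ out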